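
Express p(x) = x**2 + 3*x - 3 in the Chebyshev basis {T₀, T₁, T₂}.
(-5/2)T₀ + (3)T₁ + (1/2)T₂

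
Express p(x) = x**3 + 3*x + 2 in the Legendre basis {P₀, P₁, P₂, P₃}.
(2)P₀ + (18/5)P₁ + (2/5)P₃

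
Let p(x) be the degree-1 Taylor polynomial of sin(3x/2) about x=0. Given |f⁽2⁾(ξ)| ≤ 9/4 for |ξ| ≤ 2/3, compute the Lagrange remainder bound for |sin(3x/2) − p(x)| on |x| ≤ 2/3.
1/2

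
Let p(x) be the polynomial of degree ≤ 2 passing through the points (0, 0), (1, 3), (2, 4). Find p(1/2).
7/4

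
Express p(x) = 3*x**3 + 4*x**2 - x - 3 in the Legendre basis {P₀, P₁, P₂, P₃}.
(-5/3)P₀ + (4/5)P₁ + (8/3)P₂ + (6/5)P₃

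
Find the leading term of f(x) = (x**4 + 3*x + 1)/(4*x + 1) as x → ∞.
x**3/4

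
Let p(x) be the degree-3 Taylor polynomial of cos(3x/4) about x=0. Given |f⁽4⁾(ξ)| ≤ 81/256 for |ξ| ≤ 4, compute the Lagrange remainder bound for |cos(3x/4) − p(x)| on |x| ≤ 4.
27/8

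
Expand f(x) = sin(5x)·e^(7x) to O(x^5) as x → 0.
5*x + 35*x**2 + 305*x**3/3 + 140*x**4 + O(x**5)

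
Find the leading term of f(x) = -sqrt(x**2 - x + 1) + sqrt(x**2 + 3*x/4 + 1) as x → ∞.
7/8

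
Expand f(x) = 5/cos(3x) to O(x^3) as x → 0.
5 + 45*x**2/2 + O(x**3)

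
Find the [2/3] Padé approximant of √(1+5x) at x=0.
(175*x**2/16 + 7*x + 1)/(-25*x**3/32 + 45*x**2/16 + 9*x/2 + 1)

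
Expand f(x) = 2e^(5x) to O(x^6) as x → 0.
2 + 10*x + 25*x**2 + 125*x**3/3 + 625*x**4/12 + 625*x**5/12 + O(x**6)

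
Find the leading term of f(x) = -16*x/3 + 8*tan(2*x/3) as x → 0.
64*x**3/81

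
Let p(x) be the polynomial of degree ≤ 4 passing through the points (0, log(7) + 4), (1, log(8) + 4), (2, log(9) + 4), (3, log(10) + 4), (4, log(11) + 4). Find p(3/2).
log(6*11**(3/128)*2**(1/4)*3**(13/32)*5**(27/32)*7**(123/128)/35) + 4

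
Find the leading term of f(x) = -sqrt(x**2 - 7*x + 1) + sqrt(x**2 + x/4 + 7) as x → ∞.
29/8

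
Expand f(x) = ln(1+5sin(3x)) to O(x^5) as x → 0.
15*x - 225*x**2/2 + 2205*x**3/2 - 49275*x**4/4 + O(x**5)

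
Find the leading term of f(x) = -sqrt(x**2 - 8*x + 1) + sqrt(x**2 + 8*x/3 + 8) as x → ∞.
16/3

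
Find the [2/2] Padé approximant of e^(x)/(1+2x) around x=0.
(37*x**2/204 + 23*x/34 + 1)/(-131*x**2/204 + 57*x/34 + 1)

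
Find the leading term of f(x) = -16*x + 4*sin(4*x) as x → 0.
-128*x**3/3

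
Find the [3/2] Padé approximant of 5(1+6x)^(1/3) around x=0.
(56*x**3/3 + 84*x**2 + 42*x + 5)/(8*x**2 + 32*x/5 + 1)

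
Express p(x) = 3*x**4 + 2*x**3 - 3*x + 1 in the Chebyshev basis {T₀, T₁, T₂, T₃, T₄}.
(17/8)T₀ + (-3/2)T₁ + (3/2)T₂ + (1/2)T₃ + (3/8)T₄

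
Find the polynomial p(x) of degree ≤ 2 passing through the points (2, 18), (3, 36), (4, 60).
3*x**2 + 3*x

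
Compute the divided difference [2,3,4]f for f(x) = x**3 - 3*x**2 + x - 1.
6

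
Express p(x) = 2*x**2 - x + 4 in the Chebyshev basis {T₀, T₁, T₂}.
(5)T₀ - T₁ + T₂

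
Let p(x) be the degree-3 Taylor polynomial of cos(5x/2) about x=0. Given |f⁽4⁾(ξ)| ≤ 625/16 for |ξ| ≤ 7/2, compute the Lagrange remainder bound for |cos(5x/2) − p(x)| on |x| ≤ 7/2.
1500625/6144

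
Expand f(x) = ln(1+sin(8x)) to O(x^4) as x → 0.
8*x - 32*x**2 + 256*x**3/3 + O(x**4)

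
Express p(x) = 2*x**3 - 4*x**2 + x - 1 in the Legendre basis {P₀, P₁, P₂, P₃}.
(-7/3)P₀ + (11/5)P₁ + (-8/3)P₂ + (4/5)P₃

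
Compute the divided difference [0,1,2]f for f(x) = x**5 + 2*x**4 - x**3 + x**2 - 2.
27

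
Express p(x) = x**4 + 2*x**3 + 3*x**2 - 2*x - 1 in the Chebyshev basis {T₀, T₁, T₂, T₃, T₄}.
(7/8)T₀ + (-1/2)T₁ + (2)T₂ + (1/2)T₃ + (1/8)T₄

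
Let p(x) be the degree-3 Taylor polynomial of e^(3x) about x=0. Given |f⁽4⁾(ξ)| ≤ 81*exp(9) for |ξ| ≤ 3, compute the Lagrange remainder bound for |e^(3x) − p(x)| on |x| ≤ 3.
2187*exp(9)/8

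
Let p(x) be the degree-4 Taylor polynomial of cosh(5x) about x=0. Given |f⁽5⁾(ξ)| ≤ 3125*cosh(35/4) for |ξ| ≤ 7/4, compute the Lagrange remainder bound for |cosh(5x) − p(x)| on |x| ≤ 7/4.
10504375*cosh(35/4)/24576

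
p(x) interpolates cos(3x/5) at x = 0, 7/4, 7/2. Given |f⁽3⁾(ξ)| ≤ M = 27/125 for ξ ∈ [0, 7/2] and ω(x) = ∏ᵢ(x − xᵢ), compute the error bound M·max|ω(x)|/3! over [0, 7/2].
343*sqrt(3)/8000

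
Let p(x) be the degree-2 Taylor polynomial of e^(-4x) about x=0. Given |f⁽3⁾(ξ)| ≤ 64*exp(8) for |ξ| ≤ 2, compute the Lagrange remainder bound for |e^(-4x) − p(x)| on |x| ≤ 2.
256*exp(8)/3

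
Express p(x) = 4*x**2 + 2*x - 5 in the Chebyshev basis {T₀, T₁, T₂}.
(-3)T₀ + (2)T₁ + (2)T₂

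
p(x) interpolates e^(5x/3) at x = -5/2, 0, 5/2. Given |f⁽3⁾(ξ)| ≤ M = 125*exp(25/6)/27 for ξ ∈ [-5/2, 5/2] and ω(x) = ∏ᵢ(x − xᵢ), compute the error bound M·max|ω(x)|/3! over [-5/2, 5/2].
15625*sqrt(3)*exp(25/6)/5832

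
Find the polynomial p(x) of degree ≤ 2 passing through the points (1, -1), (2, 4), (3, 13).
2*x**2 - x - 2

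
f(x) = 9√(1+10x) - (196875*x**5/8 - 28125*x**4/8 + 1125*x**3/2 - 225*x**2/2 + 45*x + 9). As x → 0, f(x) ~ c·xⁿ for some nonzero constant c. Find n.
6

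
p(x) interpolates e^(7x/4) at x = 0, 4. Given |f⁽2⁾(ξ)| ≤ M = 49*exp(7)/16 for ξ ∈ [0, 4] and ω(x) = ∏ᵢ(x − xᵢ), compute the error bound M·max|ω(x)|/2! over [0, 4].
49*exp(7)/8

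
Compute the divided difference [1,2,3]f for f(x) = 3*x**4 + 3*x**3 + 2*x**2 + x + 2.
95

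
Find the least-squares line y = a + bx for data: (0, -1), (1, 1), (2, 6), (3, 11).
a = -19/10, b = 41/10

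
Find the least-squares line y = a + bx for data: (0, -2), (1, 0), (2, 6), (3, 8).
a = -12/5, b = 18/5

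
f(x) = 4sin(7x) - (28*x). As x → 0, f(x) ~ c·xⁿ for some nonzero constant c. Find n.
3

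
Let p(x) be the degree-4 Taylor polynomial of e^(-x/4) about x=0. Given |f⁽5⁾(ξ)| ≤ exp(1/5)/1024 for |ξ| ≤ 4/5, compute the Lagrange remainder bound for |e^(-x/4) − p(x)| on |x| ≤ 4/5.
exp(1/5)/375000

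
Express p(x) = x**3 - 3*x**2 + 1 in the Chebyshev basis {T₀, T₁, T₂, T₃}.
(-1/2)T₀ + (3/4)T₁ + (-3/2)T₂ + (1/4)T₃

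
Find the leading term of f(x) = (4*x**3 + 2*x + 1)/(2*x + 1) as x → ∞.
2*x**2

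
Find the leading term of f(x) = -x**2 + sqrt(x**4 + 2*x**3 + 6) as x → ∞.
x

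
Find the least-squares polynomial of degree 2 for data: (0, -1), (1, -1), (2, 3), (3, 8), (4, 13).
-10/7 + (39/70)x + (11/14)x²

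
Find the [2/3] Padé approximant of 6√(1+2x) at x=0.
(21*x**2/2 + 84*x/5 + 6)/(-x**3/20 + 9*x**2/20 + 9*x/5 + 1)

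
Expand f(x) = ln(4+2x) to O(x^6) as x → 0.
log(4) + x/2 - x**2/8 + x**3/24 - x**4/64 + x**5/160 + O(x**6)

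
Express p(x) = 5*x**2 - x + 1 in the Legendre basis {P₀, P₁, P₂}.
(8/3)P₀ - P₁ + (10/3)P₂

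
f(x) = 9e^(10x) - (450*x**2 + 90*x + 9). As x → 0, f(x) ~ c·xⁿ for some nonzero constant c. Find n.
3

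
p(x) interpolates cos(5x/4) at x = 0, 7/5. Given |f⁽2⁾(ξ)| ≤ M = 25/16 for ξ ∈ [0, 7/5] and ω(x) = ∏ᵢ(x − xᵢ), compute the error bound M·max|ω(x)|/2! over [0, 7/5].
49/128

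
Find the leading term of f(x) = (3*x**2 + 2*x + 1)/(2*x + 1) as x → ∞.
3*x/2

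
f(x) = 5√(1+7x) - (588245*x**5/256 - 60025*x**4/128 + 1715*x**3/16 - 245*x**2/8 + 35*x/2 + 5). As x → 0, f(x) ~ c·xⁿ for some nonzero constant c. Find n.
6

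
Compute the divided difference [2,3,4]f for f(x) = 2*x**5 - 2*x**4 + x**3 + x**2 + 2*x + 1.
470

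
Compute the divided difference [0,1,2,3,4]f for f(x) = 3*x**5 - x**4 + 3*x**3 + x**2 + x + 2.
29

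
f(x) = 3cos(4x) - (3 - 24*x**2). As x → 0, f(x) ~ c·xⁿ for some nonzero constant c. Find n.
4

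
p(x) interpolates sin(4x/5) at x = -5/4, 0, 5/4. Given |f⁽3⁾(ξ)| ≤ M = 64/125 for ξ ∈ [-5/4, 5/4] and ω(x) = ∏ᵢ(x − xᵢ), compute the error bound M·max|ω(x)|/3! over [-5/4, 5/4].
sqrt(3)/27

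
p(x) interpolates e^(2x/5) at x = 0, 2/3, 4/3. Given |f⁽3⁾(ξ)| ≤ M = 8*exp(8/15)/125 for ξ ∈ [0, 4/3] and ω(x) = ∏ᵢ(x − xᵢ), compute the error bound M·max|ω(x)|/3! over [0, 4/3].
64*sqrt(3)*exp(8/15)/91125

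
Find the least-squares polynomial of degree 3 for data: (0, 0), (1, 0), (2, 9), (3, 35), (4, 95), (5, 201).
-25/126 + (1513/756)x + (-827/252)x² + (59/27)x³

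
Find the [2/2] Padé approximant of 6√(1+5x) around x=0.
(375*x**2/8 + 75*x/2 + 6)/(25*x**2/16 + 15*x/4 + 1)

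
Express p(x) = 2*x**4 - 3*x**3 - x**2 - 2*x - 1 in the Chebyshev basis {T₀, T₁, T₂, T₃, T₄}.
(-3/4)T₀ + (-17/4)T₁ + (1/2)T₂ + (-3/4)T₃ + (1/4)T₄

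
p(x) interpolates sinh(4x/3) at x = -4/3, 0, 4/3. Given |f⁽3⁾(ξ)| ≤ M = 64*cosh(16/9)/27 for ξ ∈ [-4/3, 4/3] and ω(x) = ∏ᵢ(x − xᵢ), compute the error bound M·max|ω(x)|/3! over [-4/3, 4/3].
4096*sqrt(3)*cosh(16/9)/19683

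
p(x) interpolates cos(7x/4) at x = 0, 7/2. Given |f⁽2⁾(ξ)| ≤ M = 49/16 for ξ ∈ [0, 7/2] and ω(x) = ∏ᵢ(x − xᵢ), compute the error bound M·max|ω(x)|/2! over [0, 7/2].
2401/512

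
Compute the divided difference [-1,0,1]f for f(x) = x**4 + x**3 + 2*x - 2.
1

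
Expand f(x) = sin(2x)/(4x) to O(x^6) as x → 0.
1/2 - x**2/3 + x**4/15 + O(x**6)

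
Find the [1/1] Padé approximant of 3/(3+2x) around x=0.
1/(2*x/3 + 1)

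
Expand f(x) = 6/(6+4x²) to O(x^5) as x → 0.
1 - 2*x**2/3 + 4*x**4/9 + O(x**5)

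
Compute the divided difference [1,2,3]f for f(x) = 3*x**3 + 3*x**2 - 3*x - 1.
21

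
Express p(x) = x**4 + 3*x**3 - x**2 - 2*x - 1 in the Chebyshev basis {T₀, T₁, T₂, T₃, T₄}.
(-9/8)T₀ + (1/4)T₁ + (3/4)T₃ + (1/8)T₄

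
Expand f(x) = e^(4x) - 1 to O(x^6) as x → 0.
4*x + 8*x**2 + 32*x**3/3 + 32*x**4/3 + 128*x**5/15 + O(x**6)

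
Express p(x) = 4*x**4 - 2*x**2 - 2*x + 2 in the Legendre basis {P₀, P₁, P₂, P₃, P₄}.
(32/15)P₀ + (-2)P₁ + (20/21)P₂ + (32/35)P₄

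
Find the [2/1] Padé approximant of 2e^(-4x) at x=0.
(16*x**2/3 - 16*x/3 + 2)/(4*x/3 + 1)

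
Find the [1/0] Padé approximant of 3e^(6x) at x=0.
18*x + 3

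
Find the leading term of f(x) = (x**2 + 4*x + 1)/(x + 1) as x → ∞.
x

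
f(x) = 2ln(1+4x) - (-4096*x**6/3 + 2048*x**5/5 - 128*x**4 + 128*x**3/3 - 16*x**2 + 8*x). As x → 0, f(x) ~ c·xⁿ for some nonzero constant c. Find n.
7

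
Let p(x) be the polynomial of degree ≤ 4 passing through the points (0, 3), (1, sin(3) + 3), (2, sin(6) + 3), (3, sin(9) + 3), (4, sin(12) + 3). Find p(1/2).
-5*sin(12)/128 + 7*sin(9)/32 - 35*sin(6)/64 + 35*sin(3)/32 + 3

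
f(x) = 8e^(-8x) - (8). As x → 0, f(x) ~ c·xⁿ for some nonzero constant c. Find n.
1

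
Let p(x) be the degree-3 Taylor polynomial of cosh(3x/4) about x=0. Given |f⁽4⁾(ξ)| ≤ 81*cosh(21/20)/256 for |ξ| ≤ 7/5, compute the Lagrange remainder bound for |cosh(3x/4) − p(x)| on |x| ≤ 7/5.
64827*cosh(21/20)/1280000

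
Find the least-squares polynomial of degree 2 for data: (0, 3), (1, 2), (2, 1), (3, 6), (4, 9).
3 + (-12/5)x + x²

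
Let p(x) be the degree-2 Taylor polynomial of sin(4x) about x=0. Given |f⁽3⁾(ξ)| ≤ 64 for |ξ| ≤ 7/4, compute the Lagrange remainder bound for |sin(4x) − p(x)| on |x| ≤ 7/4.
343/6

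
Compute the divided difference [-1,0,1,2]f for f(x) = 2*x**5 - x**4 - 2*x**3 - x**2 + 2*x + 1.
6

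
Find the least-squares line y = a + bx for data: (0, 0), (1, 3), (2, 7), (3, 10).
a = -1/10, b = 17/5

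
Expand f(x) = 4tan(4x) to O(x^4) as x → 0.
16*x + 256*x**3/3 + O(x**4)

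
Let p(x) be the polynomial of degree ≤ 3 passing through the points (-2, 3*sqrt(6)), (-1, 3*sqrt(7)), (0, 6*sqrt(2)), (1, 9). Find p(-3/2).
-15*sqrt(2)/8 + 9/16 + 15*sqrt(6)/16 + 45*sqrt(7)/16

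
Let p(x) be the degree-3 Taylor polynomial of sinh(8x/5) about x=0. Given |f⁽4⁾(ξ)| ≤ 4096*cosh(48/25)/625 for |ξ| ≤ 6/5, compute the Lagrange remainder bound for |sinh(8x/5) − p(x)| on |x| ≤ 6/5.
221184*cosh(48/25)/390625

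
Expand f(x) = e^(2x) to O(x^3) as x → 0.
1 + 2*x + 2*x**2 + O(x**3)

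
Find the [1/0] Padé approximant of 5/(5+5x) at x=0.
1 - x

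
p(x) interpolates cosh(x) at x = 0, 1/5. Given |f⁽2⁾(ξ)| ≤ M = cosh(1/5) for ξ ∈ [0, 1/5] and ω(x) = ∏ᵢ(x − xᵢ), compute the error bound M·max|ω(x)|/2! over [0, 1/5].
cosh(1/5)/200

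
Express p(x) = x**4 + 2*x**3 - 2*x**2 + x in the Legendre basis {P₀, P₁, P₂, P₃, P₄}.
(-7/15)P₀ + (11/5)P₁ + (-16/21)P₂ + (4/5)P₃ + (8/35)P₄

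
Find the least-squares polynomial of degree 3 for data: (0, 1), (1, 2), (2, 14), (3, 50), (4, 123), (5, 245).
65/63 + (-94/189)x + (-187/252)x² + (229/108)x³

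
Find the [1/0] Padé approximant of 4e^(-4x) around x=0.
4 - 16*x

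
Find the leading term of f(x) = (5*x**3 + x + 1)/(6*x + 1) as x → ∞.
5*x**2/6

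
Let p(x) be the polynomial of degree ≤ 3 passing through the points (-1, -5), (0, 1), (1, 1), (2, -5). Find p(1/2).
7/4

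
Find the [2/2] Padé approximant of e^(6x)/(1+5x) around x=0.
(78*x**2/11 + 43*x/11 + 1)/(-97*x**2/11 + 32*x/11 + 1)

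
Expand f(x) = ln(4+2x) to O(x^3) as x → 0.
log(4) + x/2 - x**2/8 + O(x**3)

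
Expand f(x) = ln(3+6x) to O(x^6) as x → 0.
log(3) + 2*x - 2*x**2 + 8*x**3/3 - 4*x**4 + 32*x**5/5 + O(x**6)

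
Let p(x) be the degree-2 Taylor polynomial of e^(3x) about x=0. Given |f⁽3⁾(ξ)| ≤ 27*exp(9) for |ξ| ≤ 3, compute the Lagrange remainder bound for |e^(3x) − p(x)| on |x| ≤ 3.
243*exp(9)/2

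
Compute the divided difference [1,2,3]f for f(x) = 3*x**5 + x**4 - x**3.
289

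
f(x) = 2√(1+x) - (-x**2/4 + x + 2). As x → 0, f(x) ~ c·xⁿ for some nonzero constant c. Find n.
3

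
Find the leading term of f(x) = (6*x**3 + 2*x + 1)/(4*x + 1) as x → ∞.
3*x**2/2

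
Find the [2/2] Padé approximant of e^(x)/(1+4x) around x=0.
(169*x**2/972 + 109*x/162 + 1)/(-1271*x**2/972 + 595*x/162 + 1)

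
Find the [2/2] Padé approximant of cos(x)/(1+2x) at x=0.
(-43*x**2/84 + x/21 + 1)/(x**2/12 + 43*x/21 + 1)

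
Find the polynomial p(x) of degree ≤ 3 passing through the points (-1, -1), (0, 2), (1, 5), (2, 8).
3*x + 2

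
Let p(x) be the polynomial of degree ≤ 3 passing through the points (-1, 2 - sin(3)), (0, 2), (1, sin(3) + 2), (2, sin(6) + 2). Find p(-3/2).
-7*sin(3)/8 - 5*sin(6)/16 + 2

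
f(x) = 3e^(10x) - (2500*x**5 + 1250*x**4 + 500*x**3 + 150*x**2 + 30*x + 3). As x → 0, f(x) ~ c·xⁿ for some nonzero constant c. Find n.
6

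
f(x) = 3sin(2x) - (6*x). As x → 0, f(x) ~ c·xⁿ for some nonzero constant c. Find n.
3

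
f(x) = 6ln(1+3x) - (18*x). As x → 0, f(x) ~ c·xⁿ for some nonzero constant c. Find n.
2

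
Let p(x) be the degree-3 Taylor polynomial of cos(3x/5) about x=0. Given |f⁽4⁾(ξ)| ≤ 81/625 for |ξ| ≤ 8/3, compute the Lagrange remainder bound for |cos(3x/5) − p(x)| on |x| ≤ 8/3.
512/1875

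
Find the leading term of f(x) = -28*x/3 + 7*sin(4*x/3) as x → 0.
-224*x**3/81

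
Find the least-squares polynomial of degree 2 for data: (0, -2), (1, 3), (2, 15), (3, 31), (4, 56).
-67/35 + (64/35)x + (22/7)x²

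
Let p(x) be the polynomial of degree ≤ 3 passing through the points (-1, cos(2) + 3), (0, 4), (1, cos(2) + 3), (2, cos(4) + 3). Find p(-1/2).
cos(4)/16 + 63/16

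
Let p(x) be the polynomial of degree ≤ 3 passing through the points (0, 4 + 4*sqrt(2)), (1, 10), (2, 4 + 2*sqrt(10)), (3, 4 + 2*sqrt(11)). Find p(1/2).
-5*sqrt(10)/8 + sqrt(11)/8 + 5*sqrt(2)/4 + 77/8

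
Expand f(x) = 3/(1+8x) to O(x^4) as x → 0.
3 - 24*x + 192*x**2 - 1536*x**3 + O(x**4)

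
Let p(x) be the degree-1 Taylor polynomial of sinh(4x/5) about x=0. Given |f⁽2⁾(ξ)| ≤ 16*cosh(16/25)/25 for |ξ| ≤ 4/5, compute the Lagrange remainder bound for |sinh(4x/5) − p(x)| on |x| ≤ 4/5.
128*cosh(16/25)/625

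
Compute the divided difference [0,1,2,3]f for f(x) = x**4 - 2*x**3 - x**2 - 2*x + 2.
4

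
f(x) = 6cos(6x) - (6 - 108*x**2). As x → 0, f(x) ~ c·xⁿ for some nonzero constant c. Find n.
4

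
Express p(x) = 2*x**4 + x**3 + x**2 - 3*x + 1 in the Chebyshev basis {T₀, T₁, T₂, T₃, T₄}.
(9/4)T₀ + (-9/4)T₁ + (3/2)T₂ + (1/4)T₃ + (1/4)T₄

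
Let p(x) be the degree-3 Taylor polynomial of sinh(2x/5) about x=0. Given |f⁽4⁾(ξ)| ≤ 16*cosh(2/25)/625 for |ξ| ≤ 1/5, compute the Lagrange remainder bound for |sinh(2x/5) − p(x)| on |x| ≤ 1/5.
2*cosh(2/25)/1171875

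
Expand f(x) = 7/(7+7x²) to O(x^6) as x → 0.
1 - x**2 + x**4 + O(x**6)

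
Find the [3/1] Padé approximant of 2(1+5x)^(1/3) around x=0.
(-250*x**3/81 + 50*x**2/9 + 10*x + 2)/(10*x/3 + 1)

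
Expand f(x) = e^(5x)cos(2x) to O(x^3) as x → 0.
1 + 5*x + 21*x**2/2 + O(x**3)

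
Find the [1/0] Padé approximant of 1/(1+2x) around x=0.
1 - 2*x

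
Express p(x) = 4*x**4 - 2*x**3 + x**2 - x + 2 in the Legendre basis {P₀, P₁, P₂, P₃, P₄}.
(47/15)P₀ + (-11/5)P₁ + (62/21)P₂ + (-4/5)P₃ + (32/35)P₄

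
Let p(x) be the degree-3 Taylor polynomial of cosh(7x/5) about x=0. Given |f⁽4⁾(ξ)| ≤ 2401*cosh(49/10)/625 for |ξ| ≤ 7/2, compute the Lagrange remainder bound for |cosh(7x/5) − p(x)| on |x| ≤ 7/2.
5764801*cosh(49/10)/240000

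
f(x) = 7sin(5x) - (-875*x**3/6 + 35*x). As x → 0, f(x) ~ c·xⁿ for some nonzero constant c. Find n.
5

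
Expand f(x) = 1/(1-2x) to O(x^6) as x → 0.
1 + 2*x + 4*x**2 + 8*x**3 + 16*x**4 + 32*x**5 + O(x**6)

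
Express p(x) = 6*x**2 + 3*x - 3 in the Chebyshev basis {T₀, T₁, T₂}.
(3)T₁ + (3)T₂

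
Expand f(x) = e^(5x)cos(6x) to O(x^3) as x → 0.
1 + 5*x - 11*x**2/2 + O(x**3)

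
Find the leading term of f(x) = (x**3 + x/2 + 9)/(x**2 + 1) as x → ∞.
x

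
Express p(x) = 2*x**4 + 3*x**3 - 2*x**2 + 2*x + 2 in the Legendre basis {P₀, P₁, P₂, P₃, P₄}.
(26/15)P₀ + (19/5)P₁ + (-4/21)P₂ + (6/5)P₃ + (16/35)P₄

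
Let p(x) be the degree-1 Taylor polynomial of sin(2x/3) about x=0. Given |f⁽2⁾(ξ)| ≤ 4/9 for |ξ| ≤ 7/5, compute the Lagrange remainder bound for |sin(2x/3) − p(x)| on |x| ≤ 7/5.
98/225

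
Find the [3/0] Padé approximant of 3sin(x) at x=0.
x*(6 - x**2)/2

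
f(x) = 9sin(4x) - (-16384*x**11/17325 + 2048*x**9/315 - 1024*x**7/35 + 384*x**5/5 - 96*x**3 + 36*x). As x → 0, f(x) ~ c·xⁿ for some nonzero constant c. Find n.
13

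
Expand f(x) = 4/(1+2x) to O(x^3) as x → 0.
4 - 8*x + 16*x**2 + O(x**3)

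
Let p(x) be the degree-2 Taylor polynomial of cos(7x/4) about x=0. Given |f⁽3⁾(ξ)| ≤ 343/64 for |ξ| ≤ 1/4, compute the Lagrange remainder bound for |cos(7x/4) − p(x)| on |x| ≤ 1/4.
343/24576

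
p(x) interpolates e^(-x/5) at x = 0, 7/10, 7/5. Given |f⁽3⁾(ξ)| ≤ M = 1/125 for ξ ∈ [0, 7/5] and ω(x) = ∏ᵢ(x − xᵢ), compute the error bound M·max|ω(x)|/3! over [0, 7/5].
343*sqrt(3)/3375000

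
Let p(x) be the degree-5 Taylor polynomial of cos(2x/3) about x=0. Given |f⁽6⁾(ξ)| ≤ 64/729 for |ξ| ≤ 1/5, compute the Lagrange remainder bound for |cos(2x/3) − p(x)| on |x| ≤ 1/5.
4/512578125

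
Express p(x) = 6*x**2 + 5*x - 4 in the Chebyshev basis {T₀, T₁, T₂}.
-T₀ + (5)T₁ + (3)T₂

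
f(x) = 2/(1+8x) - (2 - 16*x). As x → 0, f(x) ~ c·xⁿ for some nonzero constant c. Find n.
2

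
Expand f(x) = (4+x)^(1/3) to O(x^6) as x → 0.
2**(2/3) + 2**(2/3)*x/12 - 2**(2/3)*x**2/144 + 5*2**(2/3)*x**3/5184 - 5*2**(2/3)*x**4/31104 + 11*2**(2/3)*x**5/373248 + O(x**6)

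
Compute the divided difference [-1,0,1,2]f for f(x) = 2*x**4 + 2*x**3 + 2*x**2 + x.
6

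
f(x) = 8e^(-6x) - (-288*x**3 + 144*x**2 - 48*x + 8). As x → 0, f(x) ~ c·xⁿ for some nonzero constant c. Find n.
4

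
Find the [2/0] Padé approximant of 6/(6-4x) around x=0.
4*x**2/9 + 2*x/3 + 1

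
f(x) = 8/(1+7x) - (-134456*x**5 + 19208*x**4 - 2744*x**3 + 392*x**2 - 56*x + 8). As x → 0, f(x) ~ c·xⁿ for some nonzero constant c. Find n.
6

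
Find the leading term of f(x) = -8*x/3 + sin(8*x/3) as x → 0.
-256*x**3/81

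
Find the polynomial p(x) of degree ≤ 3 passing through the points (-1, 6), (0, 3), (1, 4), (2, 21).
2*x**3 + 2*x**2 - 3*x + 3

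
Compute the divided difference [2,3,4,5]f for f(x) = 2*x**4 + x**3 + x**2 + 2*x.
29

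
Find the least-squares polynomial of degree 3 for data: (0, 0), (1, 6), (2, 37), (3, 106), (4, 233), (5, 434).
-19/126 + (589/756)x + (389/126)x² + (305/108)x³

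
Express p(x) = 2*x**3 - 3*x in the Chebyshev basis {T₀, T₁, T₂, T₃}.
(-3/2)T₁ + (1/2)T₃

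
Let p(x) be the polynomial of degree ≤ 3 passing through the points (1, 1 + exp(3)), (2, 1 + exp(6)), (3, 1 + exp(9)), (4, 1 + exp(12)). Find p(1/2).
-5*exp(12)/16 - 35*exp(6)/16 + 1 + 35*exp(3)/16 + 21*exp(9)/16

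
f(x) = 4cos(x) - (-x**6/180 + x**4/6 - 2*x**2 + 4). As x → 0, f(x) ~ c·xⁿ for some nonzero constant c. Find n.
8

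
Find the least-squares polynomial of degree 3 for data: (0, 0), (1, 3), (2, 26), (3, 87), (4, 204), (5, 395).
-x + x² + (3)x³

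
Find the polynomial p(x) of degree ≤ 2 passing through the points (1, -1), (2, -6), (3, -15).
-2*x**2 + x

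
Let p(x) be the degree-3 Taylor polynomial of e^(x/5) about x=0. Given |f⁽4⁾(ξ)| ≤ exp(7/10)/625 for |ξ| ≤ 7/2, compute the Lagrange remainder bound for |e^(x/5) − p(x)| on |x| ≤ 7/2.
2401*exp(7/10)/240000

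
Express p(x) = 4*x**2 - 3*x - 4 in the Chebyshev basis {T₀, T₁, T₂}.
(-2)T₀ + (-3)T₁ + (2)T₂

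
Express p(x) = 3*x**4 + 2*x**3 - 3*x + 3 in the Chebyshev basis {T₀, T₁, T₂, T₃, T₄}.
(33/8)T₀ + (-3/2)T₁ + (3/2)T₂ + (1/2)T₃ + (3/8)T₄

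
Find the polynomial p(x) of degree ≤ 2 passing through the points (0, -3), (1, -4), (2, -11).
-3*x**2 + 2*x - 3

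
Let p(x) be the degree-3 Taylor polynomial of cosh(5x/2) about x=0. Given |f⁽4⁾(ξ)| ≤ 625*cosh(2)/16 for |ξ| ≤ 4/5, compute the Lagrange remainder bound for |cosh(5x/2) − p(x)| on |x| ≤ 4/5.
2*cosh(2)/3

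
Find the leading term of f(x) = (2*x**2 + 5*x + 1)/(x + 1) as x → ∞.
2*x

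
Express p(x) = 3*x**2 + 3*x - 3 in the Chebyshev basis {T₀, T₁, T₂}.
(-3/2)T₀ + (3)T₁ + (3/2)T₂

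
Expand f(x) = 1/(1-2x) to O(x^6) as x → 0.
1 + 2*x + 4*x**2 + 8*x**3 + 16*x**4 + 32*x**5 + O(x**6)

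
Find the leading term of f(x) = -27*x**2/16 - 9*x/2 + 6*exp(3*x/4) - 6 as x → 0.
27*x**3/64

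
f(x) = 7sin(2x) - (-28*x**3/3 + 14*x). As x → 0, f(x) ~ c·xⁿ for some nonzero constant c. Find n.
5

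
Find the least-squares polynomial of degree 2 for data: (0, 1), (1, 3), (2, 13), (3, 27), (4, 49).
31/35 + (-4/7)x + (22/7)x²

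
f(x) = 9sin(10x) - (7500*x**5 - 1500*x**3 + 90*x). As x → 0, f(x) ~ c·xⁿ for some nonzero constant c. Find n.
7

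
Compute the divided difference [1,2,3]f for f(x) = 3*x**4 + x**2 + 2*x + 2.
76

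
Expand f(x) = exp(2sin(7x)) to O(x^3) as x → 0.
1 + 14*x + 98*x**2 + O(x**3)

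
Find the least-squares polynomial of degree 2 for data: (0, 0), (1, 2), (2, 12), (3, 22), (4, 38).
-2/5 + (8/5)x + (2)x²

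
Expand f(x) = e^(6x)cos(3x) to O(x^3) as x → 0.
1 + 6*x + 27*x**2/2 + O(x**3)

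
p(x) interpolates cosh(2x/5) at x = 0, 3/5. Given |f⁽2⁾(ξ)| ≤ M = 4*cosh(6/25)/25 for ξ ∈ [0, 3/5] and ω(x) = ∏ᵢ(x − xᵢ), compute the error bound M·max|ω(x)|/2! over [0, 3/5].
9*cosh(6/25)/1250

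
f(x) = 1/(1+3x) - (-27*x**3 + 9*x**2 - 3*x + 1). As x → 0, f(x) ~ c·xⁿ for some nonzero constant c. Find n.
4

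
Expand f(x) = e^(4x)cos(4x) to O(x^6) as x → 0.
1 + 4*x - 64*x**3/3 - 128*x**4/3 - 512*x**5/15 + O(x**6)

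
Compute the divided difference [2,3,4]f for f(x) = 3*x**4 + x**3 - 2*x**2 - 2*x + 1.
172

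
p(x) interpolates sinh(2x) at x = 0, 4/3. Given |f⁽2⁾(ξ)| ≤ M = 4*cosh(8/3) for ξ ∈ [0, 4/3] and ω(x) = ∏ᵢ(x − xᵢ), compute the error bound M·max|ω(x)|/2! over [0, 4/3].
8*cosh(8/3)/9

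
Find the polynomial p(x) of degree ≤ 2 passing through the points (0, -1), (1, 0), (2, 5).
2*x**2 - x - 1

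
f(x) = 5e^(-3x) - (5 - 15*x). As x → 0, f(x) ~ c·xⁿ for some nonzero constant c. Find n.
2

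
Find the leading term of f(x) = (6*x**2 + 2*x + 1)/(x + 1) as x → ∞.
6*x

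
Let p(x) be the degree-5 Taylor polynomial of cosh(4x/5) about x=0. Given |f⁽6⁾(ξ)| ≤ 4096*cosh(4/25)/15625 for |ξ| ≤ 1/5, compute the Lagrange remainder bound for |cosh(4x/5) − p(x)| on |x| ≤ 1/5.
256*cosh(4/25)/10986328125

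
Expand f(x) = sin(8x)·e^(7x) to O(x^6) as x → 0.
8*x + 56*x**2 + 332*x**3/3 - 140*x**4 - 15259*x**5/15 + O(x**6)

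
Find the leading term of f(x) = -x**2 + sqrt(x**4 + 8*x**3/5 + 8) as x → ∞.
4*x/5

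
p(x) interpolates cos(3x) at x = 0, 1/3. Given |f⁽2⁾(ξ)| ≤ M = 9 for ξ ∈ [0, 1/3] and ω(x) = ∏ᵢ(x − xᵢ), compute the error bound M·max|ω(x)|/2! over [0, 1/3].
1/8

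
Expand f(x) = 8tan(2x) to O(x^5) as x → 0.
16*x + 64*x**3/3 + O(x**5)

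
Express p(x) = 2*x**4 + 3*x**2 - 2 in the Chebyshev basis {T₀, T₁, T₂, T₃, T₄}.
(1/4)T₀ + (5/2)T₂ + (1/4)T₄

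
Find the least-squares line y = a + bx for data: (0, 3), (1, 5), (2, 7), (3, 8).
a = 16/5, b = 17/10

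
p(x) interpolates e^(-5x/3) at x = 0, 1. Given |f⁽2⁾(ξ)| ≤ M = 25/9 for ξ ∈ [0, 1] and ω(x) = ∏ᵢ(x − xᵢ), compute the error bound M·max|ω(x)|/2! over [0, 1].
25/72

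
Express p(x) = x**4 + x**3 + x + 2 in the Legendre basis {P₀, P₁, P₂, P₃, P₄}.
(11/5)P₀ + (8/5)P₁ + (4/7)P₂ + (2/5)P₃ + (8/35)P₄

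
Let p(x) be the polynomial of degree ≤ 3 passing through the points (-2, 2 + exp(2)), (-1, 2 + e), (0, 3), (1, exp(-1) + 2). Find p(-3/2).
(1 + e*(27 + 5*exp(2) + 15*e))*exp(-1)/16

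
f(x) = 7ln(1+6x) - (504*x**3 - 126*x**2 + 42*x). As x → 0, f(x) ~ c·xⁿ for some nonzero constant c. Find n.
4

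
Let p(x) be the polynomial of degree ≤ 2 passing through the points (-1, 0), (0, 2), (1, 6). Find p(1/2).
15/4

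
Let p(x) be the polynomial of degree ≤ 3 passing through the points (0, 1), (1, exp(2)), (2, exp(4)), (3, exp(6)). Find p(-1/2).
-5*exp(6)/16 - 35*exp(2)/16 + 35/16 + 21*exp(4)/16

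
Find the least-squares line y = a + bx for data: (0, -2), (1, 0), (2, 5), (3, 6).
a = -21/10, b = 29/10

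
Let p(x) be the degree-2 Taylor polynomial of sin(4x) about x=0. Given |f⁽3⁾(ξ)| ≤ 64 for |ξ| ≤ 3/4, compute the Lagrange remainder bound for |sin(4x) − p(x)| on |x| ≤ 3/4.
9/2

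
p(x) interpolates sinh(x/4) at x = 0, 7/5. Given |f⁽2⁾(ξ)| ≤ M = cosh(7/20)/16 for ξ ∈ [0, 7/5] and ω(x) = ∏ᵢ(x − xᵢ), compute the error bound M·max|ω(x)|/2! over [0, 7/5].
49*cosh(7/20)/3200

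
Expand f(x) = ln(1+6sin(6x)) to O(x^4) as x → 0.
36*x - 648*x**2 + 15336*x**3 + O(x**4)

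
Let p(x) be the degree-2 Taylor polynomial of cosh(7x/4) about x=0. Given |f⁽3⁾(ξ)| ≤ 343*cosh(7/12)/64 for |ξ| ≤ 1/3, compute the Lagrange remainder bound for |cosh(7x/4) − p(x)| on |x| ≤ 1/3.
343*cosh(7/12)/10368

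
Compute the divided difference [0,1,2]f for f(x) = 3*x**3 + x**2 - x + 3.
10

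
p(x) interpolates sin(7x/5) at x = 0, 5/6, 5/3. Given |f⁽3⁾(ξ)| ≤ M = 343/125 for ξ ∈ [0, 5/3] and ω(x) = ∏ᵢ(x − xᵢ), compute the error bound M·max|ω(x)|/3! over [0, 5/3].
343*sqrt(3)/5832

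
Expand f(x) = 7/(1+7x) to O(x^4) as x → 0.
7 - 49*x + 343*x**2 - 2401*x**3 + O(x**4)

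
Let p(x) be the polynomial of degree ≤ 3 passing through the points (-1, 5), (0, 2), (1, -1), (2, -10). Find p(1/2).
7/8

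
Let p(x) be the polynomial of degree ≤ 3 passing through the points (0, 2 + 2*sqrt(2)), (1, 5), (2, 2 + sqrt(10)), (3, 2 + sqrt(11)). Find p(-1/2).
-73/16 - 5*sqrt(11)/16 + 21*sqrt(10)/16 + 35*sqrt(2)/8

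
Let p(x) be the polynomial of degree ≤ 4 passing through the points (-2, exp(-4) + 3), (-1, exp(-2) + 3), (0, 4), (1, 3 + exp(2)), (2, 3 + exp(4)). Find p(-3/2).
(35 + 140*exp(2) + (-5*exp(4) + 28*exp(2) + 314)*exp(4))*exp(-4)/128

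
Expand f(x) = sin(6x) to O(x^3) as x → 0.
6*x + O(x**3)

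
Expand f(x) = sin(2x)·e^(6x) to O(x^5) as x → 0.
2*x + 12*x**2 + 104*x**3/3 + 64*x**4 + O(x**5)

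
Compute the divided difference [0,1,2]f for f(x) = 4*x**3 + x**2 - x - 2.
13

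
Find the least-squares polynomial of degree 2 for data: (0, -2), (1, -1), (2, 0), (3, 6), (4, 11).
-68/35 + (-29/70)x + (13/14)x²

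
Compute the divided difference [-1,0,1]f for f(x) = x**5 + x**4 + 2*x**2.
3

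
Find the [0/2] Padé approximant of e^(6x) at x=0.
1/(18*x**2 - 6*x + 1)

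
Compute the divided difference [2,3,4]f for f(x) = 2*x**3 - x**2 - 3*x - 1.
17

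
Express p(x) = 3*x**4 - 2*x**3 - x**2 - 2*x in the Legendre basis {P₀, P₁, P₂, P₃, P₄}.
(4/15)P₀ + (-16/5)P₁ + (22/21)P₂ + (-4/5)P₃ + (24/35)P₄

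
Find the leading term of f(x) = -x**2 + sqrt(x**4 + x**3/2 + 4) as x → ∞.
x/4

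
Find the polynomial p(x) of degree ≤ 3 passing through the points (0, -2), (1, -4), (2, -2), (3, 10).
x**3 - x**2 - 2*x - 2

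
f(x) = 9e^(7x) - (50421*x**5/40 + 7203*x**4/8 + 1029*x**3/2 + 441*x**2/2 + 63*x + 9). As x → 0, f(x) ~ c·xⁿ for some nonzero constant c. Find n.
6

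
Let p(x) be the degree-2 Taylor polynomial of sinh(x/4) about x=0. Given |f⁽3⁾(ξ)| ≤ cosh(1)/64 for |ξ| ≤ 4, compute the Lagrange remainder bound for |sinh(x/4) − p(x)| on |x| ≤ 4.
cosh(1)/6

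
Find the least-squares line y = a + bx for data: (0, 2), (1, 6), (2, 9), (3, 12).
a = 23/10, b = 33/10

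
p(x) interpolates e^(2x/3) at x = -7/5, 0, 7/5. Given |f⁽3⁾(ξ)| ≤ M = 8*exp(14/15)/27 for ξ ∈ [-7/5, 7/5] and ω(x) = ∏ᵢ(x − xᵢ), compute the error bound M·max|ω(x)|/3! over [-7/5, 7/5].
2744*sqrt(3)*exp(14/15)/91125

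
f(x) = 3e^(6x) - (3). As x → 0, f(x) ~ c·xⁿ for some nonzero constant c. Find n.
1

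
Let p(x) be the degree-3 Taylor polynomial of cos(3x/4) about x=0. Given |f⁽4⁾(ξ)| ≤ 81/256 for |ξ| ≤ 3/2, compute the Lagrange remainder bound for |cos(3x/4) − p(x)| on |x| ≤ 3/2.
2187/32768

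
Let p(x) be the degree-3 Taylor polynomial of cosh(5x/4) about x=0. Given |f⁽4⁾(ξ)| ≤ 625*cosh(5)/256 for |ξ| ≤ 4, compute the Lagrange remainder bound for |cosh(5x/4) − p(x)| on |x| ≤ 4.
625*cosh(5)/24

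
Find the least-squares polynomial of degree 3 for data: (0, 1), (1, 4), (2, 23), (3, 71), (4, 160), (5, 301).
15/14 + (-45/28)x + (65/28)x² + (2)x³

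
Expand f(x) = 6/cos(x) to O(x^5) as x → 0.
6 + 3*x**2 + 5*x**4/4 + O(x**5)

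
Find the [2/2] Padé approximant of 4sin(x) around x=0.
4*x/(x**2/6 + 1)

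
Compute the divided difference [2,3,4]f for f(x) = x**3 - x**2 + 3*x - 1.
8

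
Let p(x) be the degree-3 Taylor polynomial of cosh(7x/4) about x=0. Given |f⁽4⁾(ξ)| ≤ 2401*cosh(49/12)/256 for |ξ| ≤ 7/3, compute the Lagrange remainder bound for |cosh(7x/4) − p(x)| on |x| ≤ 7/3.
5764801*cosh(49/12)/497664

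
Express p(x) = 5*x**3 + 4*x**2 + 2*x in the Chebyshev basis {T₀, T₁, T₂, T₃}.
(2)T₀ + (23/4)T₁ + (2)T₂ + (5/4)T₃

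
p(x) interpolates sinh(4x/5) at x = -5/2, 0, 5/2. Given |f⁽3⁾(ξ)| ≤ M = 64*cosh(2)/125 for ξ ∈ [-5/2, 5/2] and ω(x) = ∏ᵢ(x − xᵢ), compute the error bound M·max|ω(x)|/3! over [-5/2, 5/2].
8*sqrt(3)*cosh(2)/27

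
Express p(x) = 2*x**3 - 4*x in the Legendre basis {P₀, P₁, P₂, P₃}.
(-14/5)P₁ + (4/5)P₃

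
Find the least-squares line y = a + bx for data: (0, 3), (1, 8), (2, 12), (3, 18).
a = 29/10, b = 49/10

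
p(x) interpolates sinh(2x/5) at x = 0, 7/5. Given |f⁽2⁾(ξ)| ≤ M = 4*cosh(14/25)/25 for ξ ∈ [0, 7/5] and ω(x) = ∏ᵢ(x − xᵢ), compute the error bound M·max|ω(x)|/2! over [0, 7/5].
49*cosh(14/25)/1250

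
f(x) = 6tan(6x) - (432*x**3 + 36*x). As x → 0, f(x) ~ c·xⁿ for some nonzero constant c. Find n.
5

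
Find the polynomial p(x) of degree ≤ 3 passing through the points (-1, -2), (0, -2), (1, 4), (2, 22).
x**3 + 3*x**2 + 2*x - 2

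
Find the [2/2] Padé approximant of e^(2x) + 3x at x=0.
(7*x**2/12 + 19*x/4 + 1)/(-x**2/6 - x/4 + 1)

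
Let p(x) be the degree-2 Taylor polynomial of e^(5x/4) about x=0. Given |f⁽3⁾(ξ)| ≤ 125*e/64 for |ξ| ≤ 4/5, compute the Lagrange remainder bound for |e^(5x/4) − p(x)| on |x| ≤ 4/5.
e/6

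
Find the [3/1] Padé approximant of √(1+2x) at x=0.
(-x**3/8 + 3*x**2/4 + 9*x/4 + 1)/(5*x/4 + 1)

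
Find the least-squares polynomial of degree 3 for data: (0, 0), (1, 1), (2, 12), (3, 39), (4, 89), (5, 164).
5/42 + (-767/252)x + (229/84)x² + (8/9)x³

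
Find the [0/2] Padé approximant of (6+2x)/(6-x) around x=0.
1/(x**2/6 - x/2 + 1)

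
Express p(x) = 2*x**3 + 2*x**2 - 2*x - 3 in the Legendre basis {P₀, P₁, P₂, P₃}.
(-7/3)P₀ + (-4/5)P₁ + (4/3)P₂ + (4/5)P₃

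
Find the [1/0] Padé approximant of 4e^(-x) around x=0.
4 - 4*x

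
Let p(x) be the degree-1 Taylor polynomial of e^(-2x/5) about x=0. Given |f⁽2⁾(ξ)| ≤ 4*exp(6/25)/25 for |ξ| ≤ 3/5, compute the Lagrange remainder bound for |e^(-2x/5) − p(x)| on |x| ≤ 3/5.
18*exp(6/25)/625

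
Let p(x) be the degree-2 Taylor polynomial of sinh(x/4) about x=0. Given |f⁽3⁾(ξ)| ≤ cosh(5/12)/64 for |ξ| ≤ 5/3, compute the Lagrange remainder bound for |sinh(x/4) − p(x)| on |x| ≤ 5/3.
125*cosh(5/12)/10368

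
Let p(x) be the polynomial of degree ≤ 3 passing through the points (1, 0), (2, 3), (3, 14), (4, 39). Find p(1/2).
-3/8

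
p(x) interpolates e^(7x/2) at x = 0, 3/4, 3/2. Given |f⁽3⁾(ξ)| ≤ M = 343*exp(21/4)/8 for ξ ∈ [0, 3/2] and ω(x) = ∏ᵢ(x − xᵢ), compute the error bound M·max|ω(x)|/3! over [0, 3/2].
343*sqrt(3)*exp(21/4)/512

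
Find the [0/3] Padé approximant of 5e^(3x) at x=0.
5/(-9*x**3/2 + 9*x**2/2 - 3*x + 1)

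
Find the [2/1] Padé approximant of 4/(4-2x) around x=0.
1/(1 - x/2)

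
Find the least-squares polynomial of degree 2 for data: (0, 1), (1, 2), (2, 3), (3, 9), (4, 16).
43/35 + (-81/70)x + (17/14)x²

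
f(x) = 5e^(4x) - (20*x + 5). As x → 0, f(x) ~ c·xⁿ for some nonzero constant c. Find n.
2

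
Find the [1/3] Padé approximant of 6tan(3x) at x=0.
18*x/(1 - 3*x**2)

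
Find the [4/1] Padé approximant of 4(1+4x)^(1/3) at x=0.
(1024*x**4/243 - 2048*x**3/405 + 128*x**2/15 + 256*x/15 + 4)/(44*x/15 + 1)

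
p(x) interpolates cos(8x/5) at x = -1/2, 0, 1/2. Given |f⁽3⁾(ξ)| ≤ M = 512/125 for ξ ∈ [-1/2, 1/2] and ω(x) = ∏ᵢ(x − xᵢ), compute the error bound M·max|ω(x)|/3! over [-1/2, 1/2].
64*sqrt(3)/3375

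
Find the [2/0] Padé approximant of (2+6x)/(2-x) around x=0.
7*x**2/4 + 7*x/2 + 1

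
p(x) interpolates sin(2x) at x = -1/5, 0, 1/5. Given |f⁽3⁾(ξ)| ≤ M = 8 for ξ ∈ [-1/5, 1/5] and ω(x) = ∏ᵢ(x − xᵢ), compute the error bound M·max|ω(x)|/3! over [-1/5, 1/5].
8*sqrt(3)/3375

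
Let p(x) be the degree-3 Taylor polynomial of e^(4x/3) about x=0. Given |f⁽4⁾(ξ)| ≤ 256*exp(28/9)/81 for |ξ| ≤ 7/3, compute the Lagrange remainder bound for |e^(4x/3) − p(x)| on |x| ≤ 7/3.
76832*exp(28/9)/19683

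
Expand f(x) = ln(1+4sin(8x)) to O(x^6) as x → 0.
32*x - 512*x**2 + 31744*x**3/3 - 753664*x**4/3 + 19087360*x**5/3 + O(x**6)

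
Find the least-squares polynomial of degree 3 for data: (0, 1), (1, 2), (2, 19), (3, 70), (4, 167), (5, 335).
52/63 + (-68/189)x + (-35/36)x² + (311/108)x³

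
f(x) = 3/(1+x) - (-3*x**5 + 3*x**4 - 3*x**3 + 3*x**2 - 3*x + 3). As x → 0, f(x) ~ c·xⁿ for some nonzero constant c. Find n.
6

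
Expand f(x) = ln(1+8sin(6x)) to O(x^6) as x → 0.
48*x - 1152*x**2 + 36576*x**3 - 1313280*x**4 + 50297760*x**5 + O(x**6)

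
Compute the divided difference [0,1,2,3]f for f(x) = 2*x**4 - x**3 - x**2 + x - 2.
11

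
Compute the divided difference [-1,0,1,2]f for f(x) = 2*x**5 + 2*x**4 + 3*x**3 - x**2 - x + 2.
17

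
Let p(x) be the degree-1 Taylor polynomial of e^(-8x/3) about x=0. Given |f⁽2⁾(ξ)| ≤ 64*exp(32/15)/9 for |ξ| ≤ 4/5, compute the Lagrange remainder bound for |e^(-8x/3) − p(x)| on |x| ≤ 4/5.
512*exp(32/15)/225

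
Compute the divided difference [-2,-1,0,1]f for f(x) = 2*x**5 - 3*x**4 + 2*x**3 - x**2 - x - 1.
18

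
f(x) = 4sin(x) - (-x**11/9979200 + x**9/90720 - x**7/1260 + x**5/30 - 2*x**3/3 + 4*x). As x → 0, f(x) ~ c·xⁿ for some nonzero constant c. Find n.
13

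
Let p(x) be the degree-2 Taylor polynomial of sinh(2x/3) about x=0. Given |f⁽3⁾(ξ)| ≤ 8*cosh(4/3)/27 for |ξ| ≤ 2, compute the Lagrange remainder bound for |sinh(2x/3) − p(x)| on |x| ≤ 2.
32*cosh(4/3)/81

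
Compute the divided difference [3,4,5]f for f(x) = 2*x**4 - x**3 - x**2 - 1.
181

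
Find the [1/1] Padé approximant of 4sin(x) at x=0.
4*x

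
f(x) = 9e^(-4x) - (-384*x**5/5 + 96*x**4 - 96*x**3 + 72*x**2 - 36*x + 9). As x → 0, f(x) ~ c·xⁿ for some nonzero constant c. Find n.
6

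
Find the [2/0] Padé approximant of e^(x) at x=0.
x**2/2 + x + 1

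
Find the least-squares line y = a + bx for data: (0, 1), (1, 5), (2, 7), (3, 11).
a = 6/5, b = 16/5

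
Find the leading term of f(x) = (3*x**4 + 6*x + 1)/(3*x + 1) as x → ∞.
x**3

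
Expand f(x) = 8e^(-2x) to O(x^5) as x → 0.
8 - 16*x + 16*x**2 - 32*x**3/3 + 16*x**4/3 + O(x**5)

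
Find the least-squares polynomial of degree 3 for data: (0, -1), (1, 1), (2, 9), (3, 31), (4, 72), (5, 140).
-41/42 + (209/252)x + (-1/12)x² + (10/9)x³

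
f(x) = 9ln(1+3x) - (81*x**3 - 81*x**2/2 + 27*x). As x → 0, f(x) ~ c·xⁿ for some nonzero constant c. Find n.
4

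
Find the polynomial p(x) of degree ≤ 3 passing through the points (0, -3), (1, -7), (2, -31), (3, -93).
-3*x**3 - x**2 - 3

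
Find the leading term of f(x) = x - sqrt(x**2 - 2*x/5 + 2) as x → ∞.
1/5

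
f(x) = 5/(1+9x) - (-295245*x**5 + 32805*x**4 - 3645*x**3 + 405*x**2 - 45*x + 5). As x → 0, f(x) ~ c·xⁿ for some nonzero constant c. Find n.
6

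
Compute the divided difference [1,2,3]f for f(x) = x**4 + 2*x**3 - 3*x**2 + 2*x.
34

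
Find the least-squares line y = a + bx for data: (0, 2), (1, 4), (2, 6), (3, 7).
a = 11/5, b = 17/10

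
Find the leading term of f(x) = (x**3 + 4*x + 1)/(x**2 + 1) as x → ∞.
x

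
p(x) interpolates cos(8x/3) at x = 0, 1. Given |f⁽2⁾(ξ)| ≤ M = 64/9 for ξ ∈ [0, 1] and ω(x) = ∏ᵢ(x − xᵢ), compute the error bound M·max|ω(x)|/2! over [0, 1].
8/9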